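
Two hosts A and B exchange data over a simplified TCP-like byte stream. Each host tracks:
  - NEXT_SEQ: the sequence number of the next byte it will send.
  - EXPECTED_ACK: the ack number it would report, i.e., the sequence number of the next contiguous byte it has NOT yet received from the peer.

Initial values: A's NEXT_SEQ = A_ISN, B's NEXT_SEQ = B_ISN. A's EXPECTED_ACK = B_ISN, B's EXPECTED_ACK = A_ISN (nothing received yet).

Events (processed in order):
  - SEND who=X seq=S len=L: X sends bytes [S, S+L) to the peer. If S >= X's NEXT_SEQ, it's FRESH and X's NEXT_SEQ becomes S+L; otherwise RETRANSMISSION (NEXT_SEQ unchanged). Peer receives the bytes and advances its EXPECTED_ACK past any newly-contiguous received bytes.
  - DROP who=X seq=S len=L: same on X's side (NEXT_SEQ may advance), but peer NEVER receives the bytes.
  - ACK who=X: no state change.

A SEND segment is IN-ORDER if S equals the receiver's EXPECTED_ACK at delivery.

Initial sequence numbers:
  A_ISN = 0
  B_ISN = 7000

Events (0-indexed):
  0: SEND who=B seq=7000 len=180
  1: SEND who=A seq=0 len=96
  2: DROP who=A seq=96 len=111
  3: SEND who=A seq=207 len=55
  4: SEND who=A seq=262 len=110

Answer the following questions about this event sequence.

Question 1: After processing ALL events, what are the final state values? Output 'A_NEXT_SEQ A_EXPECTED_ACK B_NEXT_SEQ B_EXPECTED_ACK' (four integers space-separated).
After event 0: A_seq=0 A_ack=7180 B_seq=7180 B_ack=0
After event 1: A_seq=96 A_ack=7180 B_seq=7180 B_ack=96
After event 2: A_seq=207 A_ack=7180 B_seq=7180 B_ack=96
After event 3: A_seq=262 A_ack=7180 B_seq=7180 B_ack=96
After event 4: A_seq=372 A_ack=7180 B_seq=7180 B_ack=96

Answer: 372 7180 7180 96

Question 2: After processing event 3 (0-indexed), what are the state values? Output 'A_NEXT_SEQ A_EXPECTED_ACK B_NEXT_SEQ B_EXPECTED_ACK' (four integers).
After event 0: A_seq=0 A_ack=7180 B_seq=7180 B_ack=0
After event 1: A_seq=96 A_ack=7180 B_seq=7180 B_ack=96
After event 2: A_seq=207 A_ack=7180 B_seq=7180 B_ack=96
After event 3: A_seq=262 A_ack=7180 B_seq=7180 B_ack=96

262 7180 7180 96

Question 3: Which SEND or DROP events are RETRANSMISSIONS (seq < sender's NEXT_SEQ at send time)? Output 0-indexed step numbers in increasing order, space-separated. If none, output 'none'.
Answer: none

Derivation:
Step 0: SEND seq=7000 -> fresh
Step 1: SEND seq=0 -> fresh
Step 2: DROP seq=96 -> fresh
Step 3: SEND seq=207 -> fresh
Step 4: SEND seq=262 -> fresh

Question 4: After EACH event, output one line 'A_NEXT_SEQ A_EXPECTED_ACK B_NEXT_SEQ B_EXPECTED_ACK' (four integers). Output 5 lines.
0 7180 7180 0
96 7180 7180 96
207 7180 7180 96
262 7180 7180 96
372 7180 7180 96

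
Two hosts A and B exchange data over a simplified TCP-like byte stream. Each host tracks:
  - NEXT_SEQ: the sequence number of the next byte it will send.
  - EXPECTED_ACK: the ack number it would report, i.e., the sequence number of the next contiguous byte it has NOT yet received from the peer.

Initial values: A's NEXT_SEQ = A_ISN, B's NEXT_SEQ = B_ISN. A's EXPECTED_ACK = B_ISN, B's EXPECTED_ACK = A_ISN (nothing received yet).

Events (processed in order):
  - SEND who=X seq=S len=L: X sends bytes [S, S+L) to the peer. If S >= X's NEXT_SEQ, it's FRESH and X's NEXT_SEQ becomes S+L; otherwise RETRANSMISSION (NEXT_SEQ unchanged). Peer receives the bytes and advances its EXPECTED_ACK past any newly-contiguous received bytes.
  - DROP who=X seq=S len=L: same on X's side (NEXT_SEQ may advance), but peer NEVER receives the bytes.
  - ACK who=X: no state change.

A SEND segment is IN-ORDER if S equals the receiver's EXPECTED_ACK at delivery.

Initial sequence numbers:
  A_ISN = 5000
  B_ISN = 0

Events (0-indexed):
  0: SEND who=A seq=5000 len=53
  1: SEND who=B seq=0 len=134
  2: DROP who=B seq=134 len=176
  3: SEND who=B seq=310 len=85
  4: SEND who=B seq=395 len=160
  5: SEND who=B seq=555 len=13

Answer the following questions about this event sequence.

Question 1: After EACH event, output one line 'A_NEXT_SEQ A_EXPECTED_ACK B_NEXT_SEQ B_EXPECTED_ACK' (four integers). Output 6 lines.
5053 0 0 5053
5053 134 134 5053
5053 134 310 5053
5053 134 395 5053
5053 134 555 5053
5053 134 568 5053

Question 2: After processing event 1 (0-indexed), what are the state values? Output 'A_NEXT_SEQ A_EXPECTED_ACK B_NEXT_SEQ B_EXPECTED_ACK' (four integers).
After event 0: A_seq=5053 A_ack=0 B_seq=0 B_ack=5053
After event 1: A_seq=5053 A_ack=134 B_seq=134 B_ack=5053

5053 134 134 5053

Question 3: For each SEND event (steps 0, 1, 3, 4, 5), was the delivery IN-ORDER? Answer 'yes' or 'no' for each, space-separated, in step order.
Answer: yes yes no no no

Derivation:
Step 0: SEND seq=5000 -> in-order
Step 1: SEND seq=0 -> in-order
Step 3: SEND seq=310 -> out-of-order
Step 4: SEND seq=395 -> out-of-order
Step 5: SEND seq=555 -> out-of-order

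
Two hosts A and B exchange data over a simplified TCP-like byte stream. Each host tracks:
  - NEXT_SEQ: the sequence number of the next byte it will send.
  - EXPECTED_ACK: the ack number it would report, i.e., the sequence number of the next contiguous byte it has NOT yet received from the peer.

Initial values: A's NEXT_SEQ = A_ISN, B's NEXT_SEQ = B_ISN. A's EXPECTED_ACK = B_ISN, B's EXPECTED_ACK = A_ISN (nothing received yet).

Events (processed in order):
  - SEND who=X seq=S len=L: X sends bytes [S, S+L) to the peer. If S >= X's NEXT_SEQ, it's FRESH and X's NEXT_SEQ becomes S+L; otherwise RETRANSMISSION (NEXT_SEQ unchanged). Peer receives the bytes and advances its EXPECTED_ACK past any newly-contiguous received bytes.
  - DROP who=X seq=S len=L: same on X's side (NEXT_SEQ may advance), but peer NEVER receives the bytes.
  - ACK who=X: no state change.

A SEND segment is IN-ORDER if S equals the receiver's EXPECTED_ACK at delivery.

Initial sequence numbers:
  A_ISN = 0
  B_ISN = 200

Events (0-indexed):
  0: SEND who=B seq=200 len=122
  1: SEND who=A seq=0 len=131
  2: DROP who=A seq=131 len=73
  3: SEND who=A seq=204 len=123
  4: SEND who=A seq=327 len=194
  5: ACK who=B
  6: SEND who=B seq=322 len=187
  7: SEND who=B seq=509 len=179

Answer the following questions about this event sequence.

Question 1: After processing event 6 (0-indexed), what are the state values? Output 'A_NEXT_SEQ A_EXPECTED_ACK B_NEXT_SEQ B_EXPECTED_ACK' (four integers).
After event 0: A_seq=0 A_ack=322 B_seq=322 B_ack=0
After event 1: A_seq=131 A_ack=322 B_seq=322 B_ack=131
After event 2: A_seq=204 A_ack=322 B_seq=322 B_ack=131
After event 3: A_seq=327 A_ack=322 B_seq=322 B_ack=131
After event 4: A_seq=521 A_ack=322 B_seq=322 B_ack=131
After event 5: A_seq=521 A_ack=322 B_seq=322 B_ack=131
After event 6: A_seq=521 A_ack=509 B_seq=509 B_ack=131

521 509 509 131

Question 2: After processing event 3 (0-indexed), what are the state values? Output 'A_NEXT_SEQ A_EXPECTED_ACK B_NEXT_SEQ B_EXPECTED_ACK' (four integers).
After event 0: A_seq=0 A_ack=322 B_seq=322 B_ack=0
After event 1: A_seq=131 A_ack=322 B_seq=322 B_ack=131
After event 2: A_seq=204 A_ack=322 B_seq=322 B_ack=131
After event 3: A_seq=327 A_ack=322 B_seq=322 B_ack=131

327 322 322 131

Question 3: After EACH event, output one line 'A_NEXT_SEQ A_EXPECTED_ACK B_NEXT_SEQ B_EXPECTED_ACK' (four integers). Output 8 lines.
0 322 322 0
131 322 322 131
204 322 322 131
327 322 322 131
521 322 322 131
521 322 322 131
521 509 509 131
521 688 688 131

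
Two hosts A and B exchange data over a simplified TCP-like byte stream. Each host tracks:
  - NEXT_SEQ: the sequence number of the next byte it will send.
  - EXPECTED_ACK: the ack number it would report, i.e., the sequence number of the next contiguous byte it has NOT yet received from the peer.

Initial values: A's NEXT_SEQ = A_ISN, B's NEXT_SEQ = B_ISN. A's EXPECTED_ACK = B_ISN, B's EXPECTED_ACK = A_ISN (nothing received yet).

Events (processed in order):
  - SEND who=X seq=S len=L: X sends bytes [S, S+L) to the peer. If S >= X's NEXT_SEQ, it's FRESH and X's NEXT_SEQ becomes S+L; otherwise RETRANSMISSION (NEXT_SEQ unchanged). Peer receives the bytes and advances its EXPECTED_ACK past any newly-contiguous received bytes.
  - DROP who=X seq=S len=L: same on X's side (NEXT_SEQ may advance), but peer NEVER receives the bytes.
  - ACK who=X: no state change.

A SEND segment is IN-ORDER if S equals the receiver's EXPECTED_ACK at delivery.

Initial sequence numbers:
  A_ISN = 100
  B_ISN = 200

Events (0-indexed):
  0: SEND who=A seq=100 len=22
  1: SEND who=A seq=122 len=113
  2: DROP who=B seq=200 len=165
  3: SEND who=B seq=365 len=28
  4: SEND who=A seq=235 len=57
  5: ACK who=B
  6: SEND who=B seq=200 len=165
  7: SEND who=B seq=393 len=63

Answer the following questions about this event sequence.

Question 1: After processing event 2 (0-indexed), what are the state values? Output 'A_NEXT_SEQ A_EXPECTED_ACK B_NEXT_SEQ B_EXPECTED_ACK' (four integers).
After event 0: A_seq=122 A_ack=200 B_seq=200 B_ack=122
After event 1: A_seq=235 A_ack=200 B_seq=200 B_ack=235
After event 2: A_seq=235 A_ack=200 B_seq=365 B_ack=235

235 200 365 235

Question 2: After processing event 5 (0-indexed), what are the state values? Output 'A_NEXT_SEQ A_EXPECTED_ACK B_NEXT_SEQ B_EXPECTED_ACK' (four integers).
After event 0: A_seq=122 A_ack=200 B_seq=200 B_ack=122
After event 1: A_seq=235 A_ack=200 B_seq=200 B_ack=235
After event 2: A_seq=235 A_ack=200 B_seq=365 B_ack=235
After event 3: A_seq=235 A_ack=200 B_seq=393 B_ack=235
After event 4: A_seq=292 A_ack=200 B_seq=393 B_ack=292
After event 5: A_seq=292 A_ack=200 B_seq=393 B_ack=292

292 200 393 292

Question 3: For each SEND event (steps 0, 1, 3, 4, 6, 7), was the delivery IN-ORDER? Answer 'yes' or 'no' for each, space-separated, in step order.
Answer: yes yes no yes yes yes

Derivation:
Step 0: SEND seq=100 -> in-order
Step 1: SEND seq=122 -> in-order
Step 3: SEND seq=365 -> out-of-order
Step 4: SEND seq=235 -> in-order
Step 6: SEND seq=200 -> in-order
Step 7: SEND seq=393 -> in-order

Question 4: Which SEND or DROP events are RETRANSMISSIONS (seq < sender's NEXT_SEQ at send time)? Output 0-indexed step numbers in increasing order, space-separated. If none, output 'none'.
Step 0: SEND seq=100 -> fresh
Step 1: SEND seq=122 -> fresh
Step 2: DROP seq=200 -> fresh
Step 3: SEND seq=365 -> fresh
Step 4: SEND seq=235 -> fresh
Step 6: SEND seq=200 -> retransmit
Step 7: SEND seq=393 -> fresh

Answer: 6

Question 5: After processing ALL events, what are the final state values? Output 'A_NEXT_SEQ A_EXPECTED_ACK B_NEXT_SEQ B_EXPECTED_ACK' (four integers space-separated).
Answer: 292 456 456 292

Derivation:
After event 0: A_seq=122 A_ack=200 B_seq=200 B_ack=122
After event 1: A_seq=235 A_ack=200 B_seq=200 B_ack=235
After event 2: A_seq=235 A_ack=200 B_seq=365 B_ack=235
After event 3: A_seq=235 A_ack=200 B_seq=393 B_ack=235
After event 4: A_seq=292 A_ack=200 B_seq=393 B_ack=292
After event 5: A_seq=292 A_ack=200 B_seq=393 B_ack=292
After event 6: A_seq=292 A_ack=393 B_seq=393 B_ack=292
After event 7: A_seq=292 A_ack=456 B_seq=456 B_ack=292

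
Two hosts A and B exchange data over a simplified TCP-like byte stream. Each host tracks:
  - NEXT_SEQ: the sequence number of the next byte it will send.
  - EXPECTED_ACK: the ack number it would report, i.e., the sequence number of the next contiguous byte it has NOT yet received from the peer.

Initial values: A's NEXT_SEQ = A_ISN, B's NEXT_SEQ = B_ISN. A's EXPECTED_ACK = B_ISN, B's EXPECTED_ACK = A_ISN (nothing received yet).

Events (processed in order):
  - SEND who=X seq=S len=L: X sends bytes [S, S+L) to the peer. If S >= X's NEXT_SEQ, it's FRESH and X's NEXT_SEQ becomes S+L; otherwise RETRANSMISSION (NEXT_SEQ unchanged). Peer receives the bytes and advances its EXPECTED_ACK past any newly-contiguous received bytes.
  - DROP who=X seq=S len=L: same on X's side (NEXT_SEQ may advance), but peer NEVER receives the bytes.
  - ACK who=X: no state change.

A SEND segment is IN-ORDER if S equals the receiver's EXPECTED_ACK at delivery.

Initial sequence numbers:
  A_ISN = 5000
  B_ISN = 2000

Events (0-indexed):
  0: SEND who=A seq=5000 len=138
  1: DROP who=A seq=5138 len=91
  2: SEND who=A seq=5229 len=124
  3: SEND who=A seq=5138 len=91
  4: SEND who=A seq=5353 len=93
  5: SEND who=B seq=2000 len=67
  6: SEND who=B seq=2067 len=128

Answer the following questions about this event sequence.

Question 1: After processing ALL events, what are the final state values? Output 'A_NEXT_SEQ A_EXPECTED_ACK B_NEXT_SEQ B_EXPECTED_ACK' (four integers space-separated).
Answer: 5446 2195 2195 5446

Derivation:
After event 0: A_seq=5138 A_ack=2000 B_seq=2000 B_ack=5138
After event 1: A_seq=5229 A_ack=2000 B_seq=2000 B_ack=5138
After event 2: A_seq=5353 A_ack=2000 B_seq=2000 B_ack=5138
After event 3: A_seq=5353 A_ack=2000 B_seq=2000 B_ack=5353
After event 4: A_seq=5446 A_ack=2000 B_seq=2000 B_ack=5446
After event 5: A_seq=5446 A_ack=2067 B_seq=2067 B_ack=5446
After event 6: A_seq=5446 A_ack=2195 B_seq=2195 B_ack=5446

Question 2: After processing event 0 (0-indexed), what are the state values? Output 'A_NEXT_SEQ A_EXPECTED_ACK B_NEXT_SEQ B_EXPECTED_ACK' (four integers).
After event 0: A_seq=5138 A_ack=2000 B_seq=2000 B_ack=5138

5138 2000 2000 5138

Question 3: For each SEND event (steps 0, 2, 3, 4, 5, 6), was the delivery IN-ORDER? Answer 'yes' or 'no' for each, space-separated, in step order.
Step 0: SEND seq=5000 -> in-order
Step 2: SEND seq=5229 -> out-of-order
Step 3: SEND seq=5138 -> in-order
Step 4: SEND seq=5353 -> in-order
Step 5: SEND seq=2000 -> in-order
Step 6: SEND seq=2067 -> in-order

Answer: yes no yes yes yes yes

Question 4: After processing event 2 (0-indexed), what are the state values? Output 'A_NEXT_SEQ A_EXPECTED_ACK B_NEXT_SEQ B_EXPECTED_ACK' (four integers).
After event 0: A_seq=5138 A_ack=2000 B_seq=2000 B_ack=5138
After event 1: A_seq=5229 A_ack=2000 B_seq=2000 B_ack=5138
After event 2: A_seq=5353 A_ack=2000 B_seq=2000 B_ack=5138

5353 2000 2000 5138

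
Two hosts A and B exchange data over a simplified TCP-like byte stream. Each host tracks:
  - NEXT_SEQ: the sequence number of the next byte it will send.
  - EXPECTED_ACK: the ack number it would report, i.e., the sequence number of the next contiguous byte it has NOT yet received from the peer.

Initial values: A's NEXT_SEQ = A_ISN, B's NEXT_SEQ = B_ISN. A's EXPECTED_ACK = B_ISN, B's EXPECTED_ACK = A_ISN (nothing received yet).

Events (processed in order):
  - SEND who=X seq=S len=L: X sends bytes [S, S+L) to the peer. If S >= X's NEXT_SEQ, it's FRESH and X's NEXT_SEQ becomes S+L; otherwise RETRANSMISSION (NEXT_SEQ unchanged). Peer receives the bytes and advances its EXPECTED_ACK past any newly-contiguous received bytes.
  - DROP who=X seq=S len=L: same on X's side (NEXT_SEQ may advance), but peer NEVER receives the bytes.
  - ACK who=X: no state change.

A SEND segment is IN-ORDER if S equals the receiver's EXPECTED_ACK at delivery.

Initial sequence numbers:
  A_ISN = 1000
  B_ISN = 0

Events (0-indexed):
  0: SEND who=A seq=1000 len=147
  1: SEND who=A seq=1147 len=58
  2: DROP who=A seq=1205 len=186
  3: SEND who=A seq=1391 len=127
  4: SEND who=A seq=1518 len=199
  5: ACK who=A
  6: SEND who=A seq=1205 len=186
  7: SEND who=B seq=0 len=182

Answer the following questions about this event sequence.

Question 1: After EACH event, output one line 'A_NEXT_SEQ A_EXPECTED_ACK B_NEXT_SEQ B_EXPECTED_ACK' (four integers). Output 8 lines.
1147 0 0 1147
1205 0 0 1205
1391 0 0 1205
1518 0 0 1205
1717 0 0 1205
1717 0 0 1205
1717 0 0 1717
1717 182 182 1717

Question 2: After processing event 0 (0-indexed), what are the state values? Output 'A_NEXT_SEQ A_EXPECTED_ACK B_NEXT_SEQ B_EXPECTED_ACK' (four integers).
After event 0: A_seq=1147 A_ack=0 B_seq=0 B_ack=1147

1147 0 0 1147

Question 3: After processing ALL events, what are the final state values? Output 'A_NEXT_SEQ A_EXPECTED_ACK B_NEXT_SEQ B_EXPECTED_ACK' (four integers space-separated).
Answer: 1717 182 182 1717

Derivation:
After event 0: A_seq=1147 A_ack=0 B_seq=0 B_ack=1147
After event 1: A_seq=1205 A_ack=0 B_seq=0 B_ack=1205
After event 2: A_seq=1391 A_ack=0 B_seq=0 B_ack=1205
After event 3: A_seq=1518 A_ack=0 B_seq=0 B_ack=1205
After event 4: A_seq=1717 A_ack=0 B_seq=0 B_ack=1205
After event 5: A_seq=1717 A_ack=0 B_seq=0 B_ack=1205
After event 6: A_seq=1717 A_ack=0 B_seq=0 B_ack=1717
After event 7: A_seq=1717 A_ack=182 B_seq=182 B_ack=1717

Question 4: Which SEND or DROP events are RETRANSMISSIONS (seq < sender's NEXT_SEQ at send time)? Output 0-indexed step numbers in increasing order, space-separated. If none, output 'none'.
Step 0: SEND seq=1000 -> fresh
Step 1: SEND seq=1147 -> fresh
Step 2: DROP seq=1205 -> fresh
Step 3: SEND seq=1391 -> fresh
Step 4: SEND seq=1518 -> fresh
Step 6: SEND seq=1205 -> retransmit
Step 7: SEND seq=0 -> fresh

Answer: 6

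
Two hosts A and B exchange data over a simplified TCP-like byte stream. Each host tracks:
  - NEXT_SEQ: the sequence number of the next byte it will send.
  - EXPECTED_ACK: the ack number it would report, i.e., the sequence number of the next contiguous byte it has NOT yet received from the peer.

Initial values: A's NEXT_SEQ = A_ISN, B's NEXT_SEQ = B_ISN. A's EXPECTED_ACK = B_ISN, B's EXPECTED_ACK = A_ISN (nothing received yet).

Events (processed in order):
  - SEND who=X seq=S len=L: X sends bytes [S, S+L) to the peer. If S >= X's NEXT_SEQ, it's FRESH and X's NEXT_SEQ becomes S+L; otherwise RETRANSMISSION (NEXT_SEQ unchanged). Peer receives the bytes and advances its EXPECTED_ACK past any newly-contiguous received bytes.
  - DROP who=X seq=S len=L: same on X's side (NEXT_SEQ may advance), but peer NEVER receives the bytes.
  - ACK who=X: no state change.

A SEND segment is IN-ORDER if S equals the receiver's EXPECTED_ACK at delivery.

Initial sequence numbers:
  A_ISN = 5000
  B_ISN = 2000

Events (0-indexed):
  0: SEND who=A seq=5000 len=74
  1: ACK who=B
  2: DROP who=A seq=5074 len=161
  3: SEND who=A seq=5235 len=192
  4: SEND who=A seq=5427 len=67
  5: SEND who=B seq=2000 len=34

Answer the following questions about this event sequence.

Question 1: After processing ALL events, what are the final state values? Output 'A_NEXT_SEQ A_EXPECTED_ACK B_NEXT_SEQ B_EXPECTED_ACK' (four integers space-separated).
Answer: 5494 2034 2034 5074

Derivation:
After event 0: A_seq=5074 A_ack=2000 B_seq=2000 B_ack=5074
After event 1: A_seq=5074 A_ack=2000 B_seq=2000 B_ack=5074
After event 2: A_seq=5235 A_ack=2000 B_seq=2000 B_ack=5074
After event 3: A_seq=5427 A_ack=2000 B_seq=2000 B_ack=5074
After event 4: A_seq=5494 A_ack=2000 B_seq=2000 B_ack=5074
After event 5: A_seq=5494 A_ack=2034 B_seq=2034 B_ack=5074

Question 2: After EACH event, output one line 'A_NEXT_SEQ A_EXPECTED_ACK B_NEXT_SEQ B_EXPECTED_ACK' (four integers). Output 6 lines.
5074 2000 2000 5074
5074 2000 2000 5074
5235 2000 2000 5074
5427 2000 2000 5074
5494 2000 2000 5074
5494 2034 2034 5074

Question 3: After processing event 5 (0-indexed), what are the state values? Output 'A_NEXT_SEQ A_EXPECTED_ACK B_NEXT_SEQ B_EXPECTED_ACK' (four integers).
After event 0: A_seq=5074 A_ack=2000 B_seq=2000 B_ack=5074
After event 1: A_seq=5074 A_ack=2000 B_seq=2000 B_ack=5074
After event 2: A_seq=5235 A_ack=2000 B_seq=2000 B_ack=5074
After event 3: A_seq=5427 A_ack=2000 B_seq=2000 B_ack=5074
After event 4: A_seq=5494 A_ack=2000 B_seq=2000 B_ack=5074
After event 5: A_seq=5494 A_ack=2034 B_seq=2034 B_ack=5074

5494 2034 2034 5074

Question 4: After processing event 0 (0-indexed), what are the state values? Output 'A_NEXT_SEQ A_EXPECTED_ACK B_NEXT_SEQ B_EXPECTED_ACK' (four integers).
After event 0: A_seq=5074 A_ack=2000 B_seq=2000 B_ack=5074

5074 2000 2000 5074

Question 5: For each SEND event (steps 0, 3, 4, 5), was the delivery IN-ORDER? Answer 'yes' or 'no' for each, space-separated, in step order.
Step 0: SEND seq=5000 -> in-order
Step 3: SEND seq=5235 -> out-of-order
Step 4: SEND seq=5427 -> out-of-order
Step 5: SEND seq=2000 -> in-order

Answer: yes no no yes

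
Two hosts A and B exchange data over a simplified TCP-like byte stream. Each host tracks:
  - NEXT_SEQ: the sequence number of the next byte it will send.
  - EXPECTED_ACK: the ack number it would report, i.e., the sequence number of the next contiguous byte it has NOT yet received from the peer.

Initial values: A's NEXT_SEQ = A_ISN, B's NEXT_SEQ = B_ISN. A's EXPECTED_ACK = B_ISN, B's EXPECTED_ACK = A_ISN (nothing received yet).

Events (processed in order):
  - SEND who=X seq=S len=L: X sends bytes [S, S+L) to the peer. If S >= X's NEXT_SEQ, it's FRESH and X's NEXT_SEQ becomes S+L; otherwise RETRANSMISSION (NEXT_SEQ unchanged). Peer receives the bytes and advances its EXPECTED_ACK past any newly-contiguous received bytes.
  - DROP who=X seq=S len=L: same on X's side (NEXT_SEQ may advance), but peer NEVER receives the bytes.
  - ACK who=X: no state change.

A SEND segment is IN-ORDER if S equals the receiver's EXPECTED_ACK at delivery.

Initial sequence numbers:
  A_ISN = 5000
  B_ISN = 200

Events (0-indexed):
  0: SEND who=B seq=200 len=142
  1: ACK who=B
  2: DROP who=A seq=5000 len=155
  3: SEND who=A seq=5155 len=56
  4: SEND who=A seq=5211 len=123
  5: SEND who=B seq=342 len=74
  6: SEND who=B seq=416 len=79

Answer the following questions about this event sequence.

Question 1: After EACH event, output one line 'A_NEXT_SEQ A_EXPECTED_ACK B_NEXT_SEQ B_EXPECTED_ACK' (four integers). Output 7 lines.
5000 342 342 5000
5000 342 342 5000
5155 342 342 5000
5211 342 342 5000
5334 342 342 5000
5334 416 416 5000
5334 495 495 5000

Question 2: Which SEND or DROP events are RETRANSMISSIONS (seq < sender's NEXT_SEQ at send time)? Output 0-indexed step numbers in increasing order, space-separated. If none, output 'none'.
Step 0: SEND seq=200 -> fresh
Step 2: DROP seq=5000 -> fresh
Step 3: SEND seq=5155 -> fresh
Step 4: SEND seq=5211 -> fresh
Step 5: SEND seq=342 -> fresh
Step 6: SEND seq=416 -> fresh

Answer: none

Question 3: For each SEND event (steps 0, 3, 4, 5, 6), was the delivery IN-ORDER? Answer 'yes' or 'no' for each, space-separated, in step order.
Step 0: SEND seq=200 -> in-order
Step 3: SEND seq=5155 -> out-of-order
Step 4: SEND seq=5211 -> out-of-order
Step 5: SEND seq=342 -> in-order
Step 6: SEND seq=416 -> in-order

Answer: yes no no yes yes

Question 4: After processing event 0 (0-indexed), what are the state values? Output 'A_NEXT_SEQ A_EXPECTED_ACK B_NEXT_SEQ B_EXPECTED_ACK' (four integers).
After event 0: A_seq=5000 A_ack=342 B_seq=342 B_ack=5000

5000 342 342 5000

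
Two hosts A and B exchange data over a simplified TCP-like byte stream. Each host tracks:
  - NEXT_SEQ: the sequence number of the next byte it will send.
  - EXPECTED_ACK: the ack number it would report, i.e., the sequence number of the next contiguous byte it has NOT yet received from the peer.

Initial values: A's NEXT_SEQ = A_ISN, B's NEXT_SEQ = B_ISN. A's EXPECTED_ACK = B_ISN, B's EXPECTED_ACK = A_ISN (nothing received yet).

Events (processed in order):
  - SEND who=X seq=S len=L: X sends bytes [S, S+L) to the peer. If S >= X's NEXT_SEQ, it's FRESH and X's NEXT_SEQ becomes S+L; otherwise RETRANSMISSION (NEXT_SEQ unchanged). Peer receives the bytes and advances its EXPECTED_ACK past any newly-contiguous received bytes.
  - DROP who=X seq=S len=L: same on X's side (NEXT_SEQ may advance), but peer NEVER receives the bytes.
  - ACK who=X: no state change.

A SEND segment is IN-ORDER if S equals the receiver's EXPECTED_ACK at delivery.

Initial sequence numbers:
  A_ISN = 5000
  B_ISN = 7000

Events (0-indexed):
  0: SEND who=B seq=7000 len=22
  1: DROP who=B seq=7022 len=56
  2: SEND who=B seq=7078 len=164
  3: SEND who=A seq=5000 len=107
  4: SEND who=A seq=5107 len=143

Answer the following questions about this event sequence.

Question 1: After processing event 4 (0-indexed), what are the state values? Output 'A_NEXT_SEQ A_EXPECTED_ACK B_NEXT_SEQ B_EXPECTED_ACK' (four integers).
After event 0: A_seq=5000 A_ack=7022 B_seq=7022 B_ack=5000
After event 1: A_seq=5000 A_ack=7022 B_seq=7078 B_ack=5000
After event 2: A_seq=5000 A_ack=7022 B_seq=7242 B_ack=5000
After event 3: A_seq=5107 A_ack=7022 B_seq=7242 B_ack=5107
After event 4: A_seq=5250 A_ack=7022 B_seq=7242 B_ack=5250

5250 7022 7242 5250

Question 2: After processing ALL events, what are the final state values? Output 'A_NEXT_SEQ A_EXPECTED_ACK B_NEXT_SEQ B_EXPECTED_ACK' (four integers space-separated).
After event 0: A_seq=5000 A_ack=7022 B_seq=7022 B_ack=5000
After event 1: A_seq=5000 A_ack=7022 B_seq=7078 B_ack=5000
After event 2: A_seq=5000 A_ack=7022 B_seq=7242 B_ack=5000
After event 3: A_seq=5107 A_ack=7022 B_seq=7242 B_ack=5107
After event 4: A_seq=5250 A_ack=7022 B_seq=7242 B_ack=5250

Answer: 5250 7022 7242 5250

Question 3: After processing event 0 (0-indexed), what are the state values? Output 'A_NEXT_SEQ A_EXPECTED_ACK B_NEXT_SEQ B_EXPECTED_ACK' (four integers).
After event 0: A_seq=5000 A_ack=7022 B_seq=7022 B_ack=5000

5000 7022 7022 5000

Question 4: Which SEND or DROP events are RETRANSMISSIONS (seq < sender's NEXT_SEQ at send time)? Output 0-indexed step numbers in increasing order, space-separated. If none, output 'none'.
Step 0: SEND seq=7000 -> fresh
Step 1: DROP seq=7022 -> fresh
Step 2: SEND seq=7078 -> fresh
Step 3: SEND seq=5000 -> fresh
Step 4: SEND seq=5107 -> fresh

Answer: none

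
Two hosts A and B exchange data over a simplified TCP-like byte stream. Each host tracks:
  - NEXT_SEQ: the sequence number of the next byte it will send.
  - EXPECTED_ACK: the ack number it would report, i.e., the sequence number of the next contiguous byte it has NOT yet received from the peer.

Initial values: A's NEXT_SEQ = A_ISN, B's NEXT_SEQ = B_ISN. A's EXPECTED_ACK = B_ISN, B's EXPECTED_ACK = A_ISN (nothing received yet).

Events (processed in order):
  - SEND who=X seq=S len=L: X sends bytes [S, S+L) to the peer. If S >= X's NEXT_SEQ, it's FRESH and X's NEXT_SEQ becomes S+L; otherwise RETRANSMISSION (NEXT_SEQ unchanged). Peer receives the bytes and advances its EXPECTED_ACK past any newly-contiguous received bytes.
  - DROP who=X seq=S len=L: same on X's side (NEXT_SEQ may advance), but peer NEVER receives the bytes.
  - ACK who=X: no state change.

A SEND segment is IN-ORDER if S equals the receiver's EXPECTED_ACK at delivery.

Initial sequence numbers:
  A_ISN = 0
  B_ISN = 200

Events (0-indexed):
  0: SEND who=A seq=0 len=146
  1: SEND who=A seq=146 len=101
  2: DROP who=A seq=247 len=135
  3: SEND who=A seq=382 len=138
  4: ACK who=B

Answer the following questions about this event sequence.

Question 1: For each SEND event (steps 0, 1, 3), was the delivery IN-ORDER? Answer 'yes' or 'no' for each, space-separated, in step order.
Answer: yes yes no

Derivation:
Step 0: SEND seq=0 -> in-order
Step 1: SEND seq=146 -> in-order
Step 3: SEND seq=382 -> out-of-order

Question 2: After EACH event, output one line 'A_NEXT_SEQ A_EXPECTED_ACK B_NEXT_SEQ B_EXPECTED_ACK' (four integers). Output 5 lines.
146 200 200 146
247 200 200 247
382 200 200 247
520 200 200 247
520 200 200 247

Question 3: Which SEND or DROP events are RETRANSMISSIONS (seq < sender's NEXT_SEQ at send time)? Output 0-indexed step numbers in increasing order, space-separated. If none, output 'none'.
Step 0: SEND seq=0 -> fresh
Step 1: SEND seq=146 -> fresh
Step 2: DROP seq=247 -> fresh
Step 3: SEND seq=382 -> fresh

Answer: none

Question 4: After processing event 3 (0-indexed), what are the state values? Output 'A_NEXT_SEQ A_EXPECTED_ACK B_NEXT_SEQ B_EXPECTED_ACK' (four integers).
After event 0: A_seq=146 A_ack=200 B_seq=200 B_ack=146
After event 1: A_seq=247 A_ack=200 B_seq=200 B_ack=247
After event 2: A_seq=382 A_ack=200 B_seq=200 B_ack=247
After event 3: A_seq=520 A_ack=200 B_seq=200 B_ack=247

520 200 200 247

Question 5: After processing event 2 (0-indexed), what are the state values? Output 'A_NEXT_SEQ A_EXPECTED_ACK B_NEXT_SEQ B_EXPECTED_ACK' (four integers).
After event 0: A_seq=146 A_ack=200 B_seq=200 B_ack=146
After event 1: A_seq=247 A_ack=200 B_seq=200 B_ack=247
After event 2: A_seq=382 A_ack=200 B_seq=200 B_ack=247

382 200 200 247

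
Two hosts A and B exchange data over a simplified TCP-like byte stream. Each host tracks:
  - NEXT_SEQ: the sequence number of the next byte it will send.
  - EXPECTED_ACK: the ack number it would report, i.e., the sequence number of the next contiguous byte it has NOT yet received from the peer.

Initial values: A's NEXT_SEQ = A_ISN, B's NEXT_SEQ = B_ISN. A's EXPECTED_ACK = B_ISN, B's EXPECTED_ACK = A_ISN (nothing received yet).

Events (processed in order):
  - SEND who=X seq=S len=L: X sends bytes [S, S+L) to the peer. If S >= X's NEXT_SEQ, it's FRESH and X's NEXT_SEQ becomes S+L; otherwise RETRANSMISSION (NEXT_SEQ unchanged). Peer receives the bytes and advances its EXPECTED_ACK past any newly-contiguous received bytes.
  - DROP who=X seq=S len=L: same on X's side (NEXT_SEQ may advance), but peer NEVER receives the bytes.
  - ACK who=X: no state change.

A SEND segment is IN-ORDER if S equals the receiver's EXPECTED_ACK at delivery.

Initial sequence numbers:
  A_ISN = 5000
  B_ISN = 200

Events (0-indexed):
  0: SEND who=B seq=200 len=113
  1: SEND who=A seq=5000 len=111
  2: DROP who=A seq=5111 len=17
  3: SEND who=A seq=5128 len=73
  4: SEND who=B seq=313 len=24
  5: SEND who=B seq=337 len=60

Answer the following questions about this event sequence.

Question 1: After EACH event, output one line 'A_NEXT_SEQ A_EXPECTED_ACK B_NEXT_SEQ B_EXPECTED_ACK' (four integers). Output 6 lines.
5000 313 313 5000
5111 313 313 5111
5128 313 313 5111
5201 313 313 5111
5201 337 337 5111
5201 397 397 5111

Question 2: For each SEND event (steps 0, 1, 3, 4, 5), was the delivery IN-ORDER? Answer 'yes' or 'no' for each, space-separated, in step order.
Answer: yes yes no yes yes

Derivation:
Step 0: SEND seq=200 -> in-order
Step 1: SEND seq=5000 -> in-order
Step 3: SEND seq=5128 -> out-of-order
Step 4: SEND seq=313 -> in-order
Step 5: SEND seq=337 -> in-order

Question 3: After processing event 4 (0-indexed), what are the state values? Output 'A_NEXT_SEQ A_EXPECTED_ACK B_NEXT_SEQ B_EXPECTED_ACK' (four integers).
After event 0: A_seq=5000 A_ack=313 B_seq=313 B_ack=5000
After event 1: A_seq=5111 A_ack=313 B_seq=313 B_ack=5111
After event 2: A_seq=5128 A_ack=313 B_seq=313 B_ack=5111
After event 3: A_seq=5201 A_ack=313 B_seq=313 B_ack=5111
After event 4: A_seq=5201 A_ack=337 B_seq=337 B_ack=5111

5201 337 337 5111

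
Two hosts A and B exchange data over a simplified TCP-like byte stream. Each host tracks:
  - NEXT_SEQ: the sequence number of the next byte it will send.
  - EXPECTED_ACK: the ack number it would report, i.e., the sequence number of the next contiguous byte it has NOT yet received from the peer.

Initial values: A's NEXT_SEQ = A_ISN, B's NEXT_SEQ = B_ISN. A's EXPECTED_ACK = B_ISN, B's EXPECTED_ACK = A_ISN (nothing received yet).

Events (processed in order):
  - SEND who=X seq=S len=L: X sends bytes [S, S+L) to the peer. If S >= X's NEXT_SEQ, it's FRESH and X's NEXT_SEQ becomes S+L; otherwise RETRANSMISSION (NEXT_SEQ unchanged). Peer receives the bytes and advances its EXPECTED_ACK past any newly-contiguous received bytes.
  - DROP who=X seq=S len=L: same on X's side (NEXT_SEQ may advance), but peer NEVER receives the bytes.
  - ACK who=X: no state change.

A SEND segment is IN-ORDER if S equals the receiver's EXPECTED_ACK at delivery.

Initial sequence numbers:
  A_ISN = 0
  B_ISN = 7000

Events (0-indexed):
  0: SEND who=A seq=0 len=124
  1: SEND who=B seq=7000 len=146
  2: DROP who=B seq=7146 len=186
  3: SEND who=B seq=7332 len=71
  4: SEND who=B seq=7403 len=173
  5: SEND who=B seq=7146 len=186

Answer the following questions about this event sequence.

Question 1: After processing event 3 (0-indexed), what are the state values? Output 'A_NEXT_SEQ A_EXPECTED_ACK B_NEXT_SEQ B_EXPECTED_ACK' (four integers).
After event 0: A_seq=124 A_ack=7000 B_seq=7000 B_ack=124
After event 1: A_seq=124 A_ack=7146 B_seq=7146 B_ack=124
After event 2: A_seq=124 A_ack=7146 B_seq=7332 B_ack=124
After event 3: A_seq=124 A_ack=7146 B_seq=7403 B_ack=124

124 7146 7403 124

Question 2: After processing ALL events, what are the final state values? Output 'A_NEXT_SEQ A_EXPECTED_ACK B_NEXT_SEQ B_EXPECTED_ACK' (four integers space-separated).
Answer: 124 7576 7576 124

Derivation:
After event 0: A_seq=124 A_ack=7000 B_seq=7000 B_ack=124
After event 1: A_seq=124 A_ack=7146 B_seq=7146 B_ack=124
After event 2: A_seq=124 A_ack=7146 B_seq=7332 B_ack=124
After event 3: A_seq=124 A_ack=7146 B_seq=7403 B_ack=124
After event 4: A_seq=124 A_ack=7146 B_seq=7576 B_ack=124
After event 5: A_seq=124 A_ack=7576 B_seq=7576 B_ack=124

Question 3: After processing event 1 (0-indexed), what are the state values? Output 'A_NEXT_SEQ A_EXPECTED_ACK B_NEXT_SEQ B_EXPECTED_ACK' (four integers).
After event 0: A_seq=124 A_ack=7000 B_seq=7000 B_ack=124
After event 1: A_seq=124 A_ack=7146 B_seq=7146 B_ack=124

124 7146 7146 124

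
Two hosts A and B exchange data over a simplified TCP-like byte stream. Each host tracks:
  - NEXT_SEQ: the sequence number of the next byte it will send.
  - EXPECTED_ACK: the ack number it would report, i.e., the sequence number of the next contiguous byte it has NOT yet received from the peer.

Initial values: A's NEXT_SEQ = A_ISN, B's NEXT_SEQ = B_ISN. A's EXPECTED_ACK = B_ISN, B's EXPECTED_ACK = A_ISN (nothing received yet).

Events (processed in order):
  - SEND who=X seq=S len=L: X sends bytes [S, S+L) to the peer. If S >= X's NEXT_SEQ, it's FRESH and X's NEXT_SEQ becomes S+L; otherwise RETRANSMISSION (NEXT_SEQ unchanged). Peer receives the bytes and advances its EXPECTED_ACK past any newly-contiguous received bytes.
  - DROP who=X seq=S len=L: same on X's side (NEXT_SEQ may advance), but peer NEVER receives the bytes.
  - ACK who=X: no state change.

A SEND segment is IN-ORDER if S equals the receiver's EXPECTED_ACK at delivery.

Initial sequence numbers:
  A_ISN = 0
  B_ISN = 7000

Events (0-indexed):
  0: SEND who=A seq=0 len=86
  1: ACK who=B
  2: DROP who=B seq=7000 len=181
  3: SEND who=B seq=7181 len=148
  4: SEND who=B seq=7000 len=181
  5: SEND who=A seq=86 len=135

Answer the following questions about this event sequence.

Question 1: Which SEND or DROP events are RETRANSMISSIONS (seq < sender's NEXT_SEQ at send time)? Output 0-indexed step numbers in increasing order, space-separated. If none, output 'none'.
Step 0: SEND seq=0 -> fresh
Step 2: DROP seq=7000 -> fresh
Step 3: SEND seq=7181 -> fresh
Step 4: SEND seq=7000 -> retransmit
Step 5: SEND seq=86 -> fresh

Answer: 4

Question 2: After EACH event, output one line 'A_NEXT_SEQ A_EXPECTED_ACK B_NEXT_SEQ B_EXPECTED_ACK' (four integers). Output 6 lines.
86 7000 7000 86
86 7000 7000 86
86 7000 7181 86
86 7000 7329 86
86 7329 7329 86
221 7329 7329 221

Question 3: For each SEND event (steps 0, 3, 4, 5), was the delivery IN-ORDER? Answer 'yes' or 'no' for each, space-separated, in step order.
Answer: yes no yes yes

Derivation:
Step 0: SEND seq=0 -> in-order
Step 3: SEND seq=7181 -> out-of-order
Step 4: SEND seq=7000 -> in-order
Step 5: SEND seq=86 -> in-order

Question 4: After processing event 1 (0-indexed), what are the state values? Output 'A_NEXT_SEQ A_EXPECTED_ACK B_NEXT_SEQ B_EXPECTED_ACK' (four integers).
After event 0: A_seq=86 A_ack=7000 B_seq=7000 B_ack=86
After event 1: A_seq=86 A_ack=7000 B_seq=7000 B_ack=86

86 7000 7000 86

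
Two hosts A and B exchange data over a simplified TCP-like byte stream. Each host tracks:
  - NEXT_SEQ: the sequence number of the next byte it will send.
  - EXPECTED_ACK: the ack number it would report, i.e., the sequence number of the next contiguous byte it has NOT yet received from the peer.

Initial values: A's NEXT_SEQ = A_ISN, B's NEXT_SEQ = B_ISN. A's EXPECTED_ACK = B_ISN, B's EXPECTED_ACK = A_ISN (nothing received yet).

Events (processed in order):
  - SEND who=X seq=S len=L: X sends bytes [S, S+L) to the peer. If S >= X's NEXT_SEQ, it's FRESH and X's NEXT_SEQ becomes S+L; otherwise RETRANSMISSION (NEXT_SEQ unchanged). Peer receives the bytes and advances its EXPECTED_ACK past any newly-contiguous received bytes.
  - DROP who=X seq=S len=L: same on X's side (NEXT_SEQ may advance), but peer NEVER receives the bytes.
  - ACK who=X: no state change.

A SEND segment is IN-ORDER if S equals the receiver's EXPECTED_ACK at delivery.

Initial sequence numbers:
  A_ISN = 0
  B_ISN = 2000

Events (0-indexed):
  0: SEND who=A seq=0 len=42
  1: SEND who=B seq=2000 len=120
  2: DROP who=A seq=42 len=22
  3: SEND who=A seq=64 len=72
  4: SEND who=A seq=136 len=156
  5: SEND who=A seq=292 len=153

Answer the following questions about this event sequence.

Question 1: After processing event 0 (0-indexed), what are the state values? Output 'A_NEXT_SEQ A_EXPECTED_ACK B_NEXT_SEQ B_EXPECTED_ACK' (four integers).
After event 0: A_seq=42 A_ack=2000 B_seq=2000 B_ack=42

42 2000 2000 42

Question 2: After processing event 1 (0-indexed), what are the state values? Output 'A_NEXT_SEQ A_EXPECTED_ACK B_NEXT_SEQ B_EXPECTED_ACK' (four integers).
After event 0: A_seq=42 A_ack=2000 B_seq=2000 B_ack=42
After event 1: A_seq=42 A_ack=2120 B_seq=2120 B_ack=42

42 2120 2120 42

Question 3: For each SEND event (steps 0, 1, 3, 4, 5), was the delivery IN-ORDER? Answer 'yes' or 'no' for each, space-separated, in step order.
Answer: yes yes no no no

Derivation:
Step 0: SEND seq=0 -> in-order
Step 1: SEND seq=2000 -> in-order
Step 3: SEND seq=64 -> out-of-order
Step 4: SEND seq=136 -> out-of-order
Step 5: SEND seq=292 -> out-of-order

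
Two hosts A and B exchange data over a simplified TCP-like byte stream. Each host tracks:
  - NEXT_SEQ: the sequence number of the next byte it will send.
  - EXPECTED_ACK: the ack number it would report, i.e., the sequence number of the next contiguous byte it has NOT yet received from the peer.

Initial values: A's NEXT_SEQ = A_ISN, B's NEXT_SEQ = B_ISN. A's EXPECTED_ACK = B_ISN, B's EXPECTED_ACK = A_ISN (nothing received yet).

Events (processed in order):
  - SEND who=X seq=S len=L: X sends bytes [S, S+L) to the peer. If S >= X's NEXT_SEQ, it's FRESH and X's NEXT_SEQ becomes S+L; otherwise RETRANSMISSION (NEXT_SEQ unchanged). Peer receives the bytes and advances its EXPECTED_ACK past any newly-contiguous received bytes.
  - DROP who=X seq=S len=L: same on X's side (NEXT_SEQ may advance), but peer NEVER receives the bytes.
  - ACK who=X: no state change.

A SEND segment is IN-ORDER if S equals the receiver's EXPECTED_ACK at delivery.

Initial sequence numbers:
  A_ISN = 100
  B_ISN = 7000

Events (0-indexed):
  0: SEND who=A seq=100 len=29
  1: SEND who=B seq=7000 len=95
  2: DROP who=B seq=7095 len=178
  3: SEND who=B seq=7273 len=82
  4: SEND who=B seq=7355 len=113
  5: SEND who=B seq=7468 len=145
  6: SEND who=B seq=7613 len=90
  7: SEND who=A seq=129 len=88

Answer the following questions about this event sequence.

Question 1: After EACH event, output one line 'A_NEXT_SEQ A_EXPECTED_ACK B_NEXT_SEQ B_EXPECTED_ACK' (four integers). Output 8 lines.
129 7000 7000 129
129 7095 7095 129
129 7095 7273 129
129 7095 7355 129
129 7095 7468 129
129 7095 7613 129
129 7095 7703 129
217 7095 7703 217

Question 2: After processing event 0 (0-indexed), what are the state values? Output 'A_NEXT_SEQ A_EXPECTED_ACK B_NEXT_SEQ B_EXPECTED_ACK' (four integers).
After event 0: A_seq=129 A_ack=7000 B_seq=7000 B_ack=129

129 7000 7000 129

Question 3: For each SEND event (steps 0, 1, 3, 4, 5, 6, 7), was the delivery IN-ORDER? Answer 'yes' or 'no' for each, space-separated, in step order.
Answer: yes yes no no no no yes

Derivation:
Step 0: SEND seq=100 -> in-order
Step 1: SEND seq=7000 -> in-order
Step 3: SEND seq=7273 -> out-of-order
Step 4: SEND seq=7355 -> out-of-order
Step 5: SEND seq=7468 -> out-of-order
Step 6: SEND seq=7613 -> out-of-order
Step 7: SEND seq=129 -> in-order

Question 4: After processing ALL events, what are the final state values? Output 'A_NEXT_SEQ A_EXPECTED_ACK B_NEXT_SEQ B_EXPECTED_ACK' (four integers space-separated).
After event 0: A_seq=129 A_ack=7000 B_seq=7000 B_ack=129
After event 1: A_seq=129 A_ack=7095 B_seq=7095 B_ack=129
After event 2: A_seq=129 A_ack=7095 B_seq=7273 B_ack=129
After event 3: A_seq=129 A_ack=7095 B_seq=7355 B_ack=129
After event 4: A_seq=129 A_ack=7095 B_seq=7468 B_ack=129
After event 5: A_seq=129 A_ack=7095 B_seq=7613 B_ack=129
After event 6: A_seq=129 A_ack=7095 B_seq=7703 B_ack=129
After event 7: A_seq=217 A_ack=7095 B_seq=7703 B_ack=217

Answer: 217 7095 7703 217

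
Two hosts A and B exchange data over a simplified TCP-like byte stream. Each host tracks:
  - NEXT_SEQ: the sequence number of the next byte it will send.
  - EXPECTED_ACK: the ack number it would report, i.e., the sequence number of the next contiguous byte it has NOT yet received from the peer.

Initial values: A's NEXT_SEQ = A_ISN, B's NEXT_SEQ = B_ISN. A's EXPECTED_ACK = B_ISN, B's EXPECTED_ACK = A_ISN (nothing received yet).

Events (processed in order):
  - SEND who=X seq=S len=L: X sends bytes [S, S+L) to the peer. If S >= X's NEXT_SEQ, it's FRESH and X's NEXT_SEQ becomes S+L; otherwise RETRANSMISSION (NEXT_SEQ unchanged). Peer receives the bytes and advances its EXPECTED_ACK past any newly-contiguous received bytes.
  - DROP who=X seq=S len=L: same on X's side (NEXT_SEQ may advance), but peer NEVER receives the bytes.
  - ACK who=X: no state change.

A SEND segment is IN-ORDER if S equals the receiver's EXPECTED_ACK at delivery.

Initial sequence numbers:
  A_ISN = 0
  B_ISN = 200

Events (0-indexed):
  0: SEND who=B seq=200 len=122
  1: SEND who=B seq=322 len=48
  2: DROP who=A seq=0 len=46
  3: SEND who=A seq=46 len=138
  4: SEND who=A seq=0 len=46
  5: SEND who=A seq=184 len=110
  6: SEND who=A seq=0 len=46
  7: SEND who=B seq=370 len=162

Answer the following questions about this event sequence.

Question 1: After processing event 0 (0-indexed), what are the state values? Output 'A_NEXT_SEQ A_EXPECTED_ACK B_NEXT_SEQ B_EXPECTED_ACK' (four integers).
After event 0: A_seq=0 A_ack=322 B_seq=322 B_ack=0

0 322 322 0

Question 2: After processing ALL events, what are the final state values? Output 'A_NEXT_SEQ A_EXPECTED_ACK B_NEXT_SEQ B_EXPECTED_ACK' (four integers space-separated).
After event 0: A_seq=0 A_ack=322 B_seq=322 B_ack=0
After event 1: A_seq=0 A_ack=370 B_seq=370 B_ack=0
After event 2: A_seq=46 A_ack=370 B_seq=370 B_ack=0
After event 3: A_seq=184 A_ack=370 B_seq=370 B_ack=0
After event 4: A_seq=184 A_ack=370 B_seq=370 B_ack=184
After event 5: A_seq=294 A_ack=370 B_seq=370 B_ack=294
After event 6: A_seq=294 A_ack=370 B_seq=370 B_ack=294
After event 7: A_seq=294 A_ack=532 B_seq=532 B_ack=294

Answer: 294 532 532 294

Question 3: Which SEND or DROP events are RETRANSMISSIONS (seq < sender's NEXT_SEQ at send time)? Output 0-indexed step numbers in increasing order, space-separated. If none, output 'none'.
Answer: 4 6

Derivation:
Step 0: SEND seq=200 -> fresh
Step 1: SEND seq=322 -> fresh
Step 2: DROP seq=0 -> fresh
Step 3: SEND seq=46 -> fresh
Step 4: SEND seq=0 -> retransmit
Step 5: SEND seq=184 -> fresh
Step 6: SEND seq=0 -> retransmit
Step 7: SEND seq=370 -> fresh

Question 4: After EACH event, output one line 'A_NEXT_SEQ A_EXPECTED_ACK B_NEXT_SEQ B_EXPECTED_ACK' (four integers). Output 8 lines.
0 322 322 0
0 370 370 0
46 370 370 0
184 370 370 0
184 370 370 184
294 370 370 294
294 370 370 294
294 532 532 294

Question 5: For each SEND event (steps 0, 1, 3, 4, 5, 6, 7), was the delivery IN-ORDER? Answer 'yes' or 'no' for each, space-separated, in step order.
Step 0: SEND seq=200 -> in-order
Step 1: SEND seq=322 -> in-order
Step 3: SEND seq=46 -> out-of-order
Step 4: SEND seq=0 -> in-order
Step 5: SEND seq=184 -> in-order
Step 6: SEND seq=0 -> out-of-order
Step 7: SEND seq=370 -> in-order

Answer: yes yes no yes yes no yes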